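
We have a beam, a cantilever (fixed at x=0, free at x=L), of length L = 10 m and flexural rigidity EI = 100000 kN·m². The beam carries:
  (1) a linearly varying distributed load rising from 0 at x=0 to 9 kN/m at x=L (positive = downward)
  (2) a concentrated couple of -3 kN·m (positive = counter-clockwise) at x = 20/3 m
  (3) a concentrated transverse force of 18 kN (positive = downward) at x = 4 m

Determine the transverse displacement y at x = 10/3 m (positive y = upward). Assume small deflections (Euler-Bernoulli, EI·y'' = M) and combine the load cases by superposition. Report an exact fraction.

Load 1 — triangular load w₀=9 kN/m (0→w₀ over full span):
  y_1 = (w₀Lx³/12-w₀L²x²/6-w₀x⁵/(120L))/EI = (9·10·(10/3)³/12-9·10²·(10/3)²/6-9·(10/3)⁵/(120·10))/100000 = -451/32400 m
Load 2 — applied couple M₀=-3 kN·m at a=20/3 m (b=L-a=10/3):
  y_2 = M₀x²/(2EI)  [x≤a] = (-3)·(10/3)²/(2·100000) = -1/6000 m
Load 3 — point force P=18 kN at a=4 m (b=L-a=6):
  y_3 = -Px²(3a-x)/(6EI)  [x≤a] = -18·(10/3)²·(3·4-(10/3))/(6·100000) = -13/4500 m
Superposition: y = Σ y_i = -11/648 m ≈ -0.016975 m

y(10/3) = -11/648 m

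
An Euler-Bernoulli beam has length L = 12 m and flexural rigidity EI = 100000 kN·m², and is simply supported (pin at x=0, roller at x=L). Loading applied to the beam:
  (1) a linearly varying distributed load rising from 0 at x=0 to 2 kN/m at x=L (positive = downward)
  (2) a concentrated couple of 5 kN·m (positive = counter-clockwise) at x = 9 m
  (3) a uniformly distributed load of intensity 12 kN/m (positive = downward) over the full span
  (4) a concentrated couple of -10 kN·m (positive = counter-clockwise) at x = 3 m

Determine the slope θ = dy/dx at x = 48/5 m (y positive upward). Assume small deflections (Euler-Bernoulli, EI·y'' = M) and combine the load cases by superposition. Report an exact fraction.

Load 1 — triangular load w₀=2 kN/m (0→w₀ over full span):
  θ_1 = -w₀(7L⁴-30L²x²+15x⁴)/(360LEI) = -2·(7·12⁴-30·12²·(48/5)²+15·(48/5)⁴)/(360·12·100000) = 2271/3906250 rad
Load 2 — applied couple M₀=5 kN·m at a=9 m (b=L-a=3):
  θ_2 = (M₀x²/(2L)-M₀(x-a)+C₁)/EI  [x>a] with C₁=M₀(3b²-L²)/(6L)=-65/8 = (5·(48/5)²/(2·12)-5·((48/5)-9)+(-65/8))/100000 = 323/4000000 rad
Load 3 — uniform load w=12 kN/m over full span:
  θ_3 = -w(L³-6Lx²+4x³)/(24EI) = -12·(12³-6·12·(48/5)²+4·(48/5)³)/(24·100000) = 2673/390625 rad
Load 4 — applied couple M₀=-10 kN·m at a=3 m (b=L-a=9):
  θ_4 = (M₀x²/(2L)-M₀(x-a)+C₁)/EI  [x>a] with C₁=M₀(3b²-L²)/(6L)=-55/4 = ((-10)·(48/5)²/(2·12)-(-10)·((48/5)-3)+(-55/4))/100000 = 277/2000000 rad
Superposition: θ = Σ θ_i = 3821753/500000000 rad ≈ 0.007644 rad

θ(48/5) = 3821753/500000000 rad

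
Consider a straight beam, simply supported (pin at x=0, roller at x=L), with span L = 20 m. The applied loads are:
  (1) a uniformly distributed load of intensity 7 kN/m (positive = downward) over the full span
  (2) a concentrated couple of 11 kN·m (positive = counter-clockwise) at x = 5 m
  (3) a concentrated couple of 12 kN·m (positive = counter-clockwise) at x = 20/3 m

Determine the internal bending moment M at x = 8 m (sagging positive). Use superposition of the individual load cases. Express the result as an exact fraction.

Load 1 — uniform load w=7 kN/m over full span:
  M_1 = wx(L-x)/2 = 7·8·(20-8)/2 = 336 kN·m
Load 2 — applied couple M₀=11 kN·m at a=5 m (b=L-a=15):
  M_2 = M₀x/L - M₀  [x>a] = 11·8/20 - 11 = -33/5 kN·m
Load 3 — applied couple M₀=12 kN·m at a=20/3 m (b=L-a=40/3):
  M_3 = M₀x/L - M₀  [x>a] = 12·8/20 - 12 = -36/5 kN·m
Superposition: M = Σ M_i = 1611/5 kN·m ≈ 322.200000 kN·m

M(8) = 1611/5 kN·m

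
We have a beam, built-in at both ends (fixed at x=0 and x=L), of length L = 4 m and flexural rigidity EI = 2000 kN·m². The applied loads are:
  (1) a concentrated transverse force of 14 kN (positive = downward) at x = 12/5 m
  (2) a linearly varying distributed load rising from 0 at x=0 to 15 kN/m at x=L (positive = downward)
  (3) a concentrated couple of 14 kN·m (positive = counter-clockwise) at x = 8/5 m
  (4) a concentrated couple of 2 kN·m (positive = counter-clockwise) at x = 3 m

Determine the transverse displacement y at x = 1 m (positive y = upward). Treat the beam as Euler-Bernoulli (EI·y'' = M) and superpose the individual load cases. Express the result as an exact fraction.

y(1) = -277/120000 m

Load 1 — point force P=14 kN at a=12/5 m (b=L-a=8/5):
  y_1 = -Pb²x²(3aL-(3a+b)x)/(6L³EI)  [x≤a] = -14·(8/5)²·1²·(3·(12/5)·4-(3·(12/5)+(8/5))·1)/(6·4³·2000) = -7/7500 m
Load 2 — triangular load w₀=15 kN/m (0→w₀ over full span):
  y_2 = -w₀x²(L-x)²(x+2L)/(120LEI) = -15·1²·(4-1)²·(1+2·4)/(120·4·2000) = -81/64000 m
Load 3 — applied couple M₀=14 kN·m at a=8/5 m (b=L-a=12/5):
  y_3 = (R_Ax³/6 - M_Ax²/2)/EI  [x≤a] with R_A=126/25, M_A=42/25 = ((126/25)·1³/6 - (42/25)·1²/2)/2000 = 0 m
Load 4 — applied couple M₀=2 kN·m at a=3 m (b=L-a=1):
  y_4 = (R_Ax³/6 - M_Ax²/2)/EI  [x≤a] with R_A=9/16, M_A=5/8 = ((9/16)·1³/6 - (5/8)·1²/2)/2000 = -7/64000 m
Superposition: y = Σ y_i = -277/120000 m ≈ -0.002308 m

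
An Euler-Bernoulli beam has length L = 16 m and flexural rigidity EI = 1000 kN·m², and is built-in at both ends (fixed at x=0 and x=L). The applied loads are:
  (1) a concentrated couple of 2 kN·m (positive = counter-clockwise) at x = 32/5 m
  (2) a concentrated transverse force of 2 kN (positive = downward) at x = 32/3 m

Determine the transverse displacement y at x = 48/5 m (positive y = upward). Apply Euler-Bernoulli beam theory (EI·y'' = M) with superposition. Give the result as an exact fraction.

Load 1 — applied couple M₀=2 kN·m at a=32/5 m (b=L-a=48/5):
  y_1 = (R_Ax³/6 - M_Ax²/2 - M₀(x-a)²/2)/EI  [x>a] with R_A=9/50, M_A=6/25 = ((9/50)·(48/5)³/6 - (6/25)·(48/5)²/2 - 2·((48/5)-(32/5))²/2)/1000 = 2048/390625 m
Load 2 — point force P=2 kN at a=32/3 m (b=L-a=16/3):
  y_2 = -Pb²x²(3aL-(3a+b)x)/(6L³EI)  [x≤a] = -2·(16/3)²·(48/5)²·(3·(32/3)·16-(3·(32/3)+(16/3))·(48/5))/(6·16³·1000) = -512/15625 m
Superposition: y = Σ y_i = -10752/390625 m ≈ -0.027525 m

y(48/5) = -10752/390625 m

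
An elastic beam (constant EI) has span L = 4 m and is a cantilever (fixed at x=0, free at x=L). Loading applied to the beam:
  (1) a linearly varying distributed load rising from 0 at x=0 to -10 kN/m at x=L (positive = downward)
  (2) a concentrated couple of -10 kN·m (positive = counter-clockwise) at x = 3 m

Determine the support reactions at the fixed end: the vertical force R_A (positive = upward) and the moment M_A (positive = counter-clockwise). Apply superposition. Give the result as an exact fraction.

Load 1 — triangular load w₀=-10 kN/m (0→w₀ over full span):
  R_A = w₀L/2 = (-10)·4/2 = -20 kN
  M_A = w₀L²/3 = (-10)·4²/3 = -160/3 kN·m
Load 2 — applied couple M₀=-10 kN·m at a=3 m (b=L-a=1):
  R_A = 0 kN
  M_A = -M₀ = -(-10) = 10 kN·m
Superposition: R_A = -20 kN, M_A = -130/3 kN·m

R_A = -20 kN, M_A = -130/3 kN·m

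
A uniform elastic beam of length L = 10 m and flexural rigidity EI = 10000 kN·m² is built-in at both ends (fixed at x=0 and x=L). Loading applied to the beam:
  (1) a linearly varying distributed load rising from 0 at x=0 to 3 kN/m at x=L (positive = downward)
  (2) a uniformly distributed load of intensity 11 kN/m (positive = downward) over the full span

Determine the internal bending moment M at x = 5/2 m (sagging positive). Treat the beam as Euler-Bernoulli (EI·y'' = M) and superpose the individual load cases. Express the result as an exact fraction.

Load 1 — triangular load w₀=3 kN/m (0→w₀ over full span):
  M_1 = 3w₀Lx/20 - w₀L²/30 - w₀x³/(6L) = 3·3·10·(5/2)/20 - 3·10²/30 - 3·(5/2)³/(6·10) = 15/32 kN·m
Load 2 — uniform load w=11 kN/m over full span:
  M_2 = wLx/2 - wL²/12 - wx²/2 = 11·10·(5/2)/2 - 11·10²/12 - 11·(5/2)²/2 = 275/24 kN·m
Superposition: M = Σ M_i = 1145/96 kN·m ≈ 11.927083 kN·m

M(5/2) = 1145/96 kN·m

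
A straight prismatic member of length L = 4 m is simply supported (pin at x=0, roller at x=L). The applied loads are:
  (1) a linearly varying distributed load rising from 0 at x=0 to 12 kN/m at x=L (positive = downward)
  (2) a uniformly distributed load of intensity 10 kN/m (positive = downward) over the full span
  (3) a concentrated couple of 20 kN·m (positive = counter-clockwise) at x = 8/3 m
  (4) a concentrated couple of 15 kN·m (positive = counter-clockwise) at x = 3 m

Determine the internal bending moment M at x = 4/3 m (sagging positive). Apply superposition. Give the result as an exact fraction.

Load 1 — triangular load w₀=12 kN/m (0→w₀ over full span):
  M_1 = w₀Lx/6 - w₀x³/(6L) = 12·4·(4/3)/6 - 12·(4/3)³/(6·4) = 256/27 kN·m
Load 2 — uniform load w=10 kN/m over full span:
  M_2 = wx(L-x)/2 = 10·(4/3)·(4-(4/3))/2 = 160/9 kN·m
Load 3 — applied couple M₀=20 kN·m at a=8/3 m (b=L-a=4/3):
  M_3 = M₀x/L  [x≤a] = 20·(4/3)/4 = 20/3 kN·m
Load 4 — applied couple M₀=15 kN·m at a=3 m (b=L-a=1):
  M_4 = M₀x/L  [x≤a] = 15·(4/3)/4 = 5 kN·m
Superposition: M = Σ M_i = 1051/27 kN·m ≈ 38.925926 kN·m

M(4/3) = 1051/27 kN·m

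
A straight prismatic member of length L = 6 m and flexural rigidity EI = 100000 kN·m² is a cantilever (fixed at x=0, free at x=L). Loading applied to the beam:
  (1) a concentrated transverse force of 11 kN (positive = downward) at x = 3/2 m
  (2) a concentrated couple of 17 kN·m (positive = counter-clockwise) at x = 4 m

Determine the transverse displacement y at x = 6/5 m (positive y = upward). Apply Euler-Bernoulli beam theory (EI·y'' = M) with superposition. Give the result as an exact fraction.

y(6/5) = 441/12500000 m

Load 1 — point force P=11 kN at a=3/2 m (b=L-a=9/2):
  y_1 = -Px²(3a-x)/(6EI)  [x≤a] = -11·(6/5)²·(3·(3/2)-(6/5))/(6·100000) = -1089/12500000 m
Load 2 — applied couple M₀=17 kN·m at a=4 m (b=L-a=2):
  y_2 = M₀x²/(2EI)  [x≤a] = 17·(6/5)²/(2·100000) = 153/1250000 m
Superposition: y = Σ y_i = 441/12500000 m ≈ 0.000035 m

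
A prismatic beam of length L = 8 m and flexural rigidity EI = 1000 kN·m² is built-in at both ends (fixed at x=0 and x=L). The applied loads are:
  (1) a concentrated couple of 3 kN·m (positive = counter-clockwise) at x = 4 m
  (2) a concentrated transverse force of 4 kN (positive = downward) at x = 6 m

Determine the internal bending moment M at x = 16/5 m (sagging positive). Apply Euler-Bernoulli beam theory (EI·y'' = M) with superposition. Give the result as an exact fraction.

M(16/5) = 31/20 kN·m

Load 1 — applied couple M₀=3 kN·m at a=4 m (b=L-a=4):
  M_1 = R_Ax - M_A  [x≤a] with R_A=9/16, M_A=3/4 = (9/16)·(16/5) - (3/4) = 21/20 kN·m
Load 2 — point force P=4 kN at a=6 m (b=L-a=2):
  M_2 = Pb²(3a+b)x/L³ - Pab²/L²  [x≤a] = 4·2²·(3·6+2)·(16/5)/8³ - 4·6·2²/8² = 1/2 kN·m
Superposition: M = Σ M_i = 31/20 kN·m ≈ 1.550000 kN·m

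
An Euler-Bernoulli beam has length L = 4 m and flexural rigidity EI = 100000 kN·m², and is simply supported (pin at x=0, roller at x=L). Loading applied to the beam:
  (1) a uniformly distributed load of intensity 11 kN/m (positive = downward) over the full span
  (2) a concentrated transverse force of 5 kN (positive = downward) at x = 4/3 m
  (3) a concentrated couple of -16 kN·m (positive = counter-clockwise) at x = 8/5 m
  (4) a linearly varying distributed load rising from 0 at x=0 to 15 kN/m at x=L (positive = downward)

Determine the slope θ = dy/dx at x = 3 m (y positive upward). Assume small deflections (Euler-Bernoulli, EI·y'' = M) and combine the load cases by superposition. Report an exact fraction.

θ(3) = 2624899/6480000000 rad

Load 1 — uniform load w=11 kN/m over full span:
  θ_1 = -w(L³-6Lx²+4x³)/(24EI) = -11·(4³-6·4·3²+4·3³)/(24·100000) = 121/600000 rad
Load 2 — point force P=5 kN at a=4/3 m (b=L-a=8/3):
  θ_2 = -Pa(2L²-6Lx+3x²+a²)/(6LEI)  [x>a] = -5·(4/3)·(2·4²-6·4·3+3·3²+(4/3)²)/(6·4·100000) = 101/3240000 rad
Load 3 — applied couple M₀=-16 kN·m at a=8/5 m (b=L-a=12/5):
  θ_3 = (M₀x²/(2L)-M₀(x-a)+C₁)/EI  [x>a] with C₁=M₀(3b²-L²)/(6L)=-64/75 = ((-16)·3²/(2·4)-(-16)·(3-(8/5))+(-64/75))/100000 = 133/3750000 rad
Load 4 — triangular load w₀=15 kN/m (0→w₀ over full span):
  θ_4 = -w₀(7L⁴-30L²x²+15x⁴)/(360LEI) = -15·(7·4⁴-30·4²·3²+15·3⁴)/(360·4·100000) = 1313/9600000 rad
Superposition: θ = Σ θ_i = 2624899/6480000000 rad ≈ 0.000405 rad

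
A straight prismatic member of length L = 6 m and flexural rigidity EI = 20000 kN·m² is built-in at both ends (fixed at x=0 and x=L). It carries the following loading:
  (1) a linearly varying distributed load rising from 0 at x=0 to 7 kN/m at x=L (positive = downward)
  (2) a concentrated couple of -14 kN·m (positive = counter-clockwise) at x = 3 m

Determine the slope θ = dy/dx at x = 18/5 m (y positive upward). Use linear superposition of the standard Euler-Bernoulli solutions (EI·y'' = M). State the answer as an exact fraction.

Load 1 — triangular load w₀=7 kN/m (0→w₀ over full span):
  θ_1 = -w₀(2x(L-x)(L-2x)(x+2L)+x²(L-x)²)/(120LEI) = -7·(2·(18/5)·(6-(18/5))·(6-2·(18/5))·((18/5)+2·6)+(18/5)²·(6-(18/5))²)/(120·6·20000) = 189/1562500 rad
Load 2 — applied couple M₀=-14 kN·m at a=3 m (b=L-a=3):
  θ_2 = (R_Ax²/2 - M_Ax - M₀(x-a))/EI  [x>a] with R_A=-7/2, M_A=-7/2 = ((-7/2)·(18/5)²/2 - (-7/2)·(18/5) - (-14)·((18/5)-3))/20000 = -21/250000 rad
Superposition: θ = Σ θ_i = 231/6250000 rad ≈ 0.000037 rad

θ(18/5) = 231/6250000 rad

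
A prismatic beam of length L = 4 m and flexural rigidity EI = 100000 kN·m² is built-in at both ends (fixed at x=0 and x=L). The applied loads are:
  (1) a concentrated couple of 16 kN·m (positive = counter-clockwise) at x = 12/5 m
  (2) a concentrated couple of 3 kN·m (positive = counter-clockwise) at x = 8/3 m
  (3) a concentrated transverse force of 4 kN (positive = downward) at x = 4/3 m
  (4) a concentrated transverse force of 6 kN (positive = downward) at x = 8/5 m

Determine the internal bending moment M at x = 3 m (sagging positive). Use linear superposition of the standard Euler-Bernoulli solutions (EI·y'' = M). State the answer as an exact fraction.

M(3) = -17483/3375 kN·m

Load 1 — applied couple M₀=16 kN·m at a=12/5 m (b=L-a=8/5):
  M_1 = R_Ax - M_A - M₀  [x>a] with R_A=144/25, M_A=128/25 = (144/25)·3 - (128/25) - 16 = -96/25 kN·m
Load 2 — applied couple M₀=3 kN·m at a=8/3 m (b=L-a=4/3):
  M_2 = R_Ax - M_A - M₀  [x>a] with R_A=1, M_A=1 = 1·3 - 1 - 3 = -1 kN·m
Load 3 — point force P=4 kN at a=4/3 m (b=L-a=8/3):
  M_3 = Pa²(a+3b)(L-x)/L³ - Pa²b/L²  [x>a] = 4·(4/3)²·((4/3)+3·(8/3))·(4-3)/4³ - 4·(4/3)²·(8/3)/4² = -4/27 kN·m
Load 4 — point force P=6 kN at a=8/5 m (b=L-a=12/5):
  M_4 = Pa²(a+3b)(L-x)/L³ - Pa²b/L²  [x>a] = 6·(8/5)²·((8/5)+3·(12/5))·(4-3)/4³ - 6·(8/5)²·(12/5)/4² = -24/125 kN·m
Superposition: M = Σ M_i = -17483/3375 kN·m ≈ -5.180148 kN·m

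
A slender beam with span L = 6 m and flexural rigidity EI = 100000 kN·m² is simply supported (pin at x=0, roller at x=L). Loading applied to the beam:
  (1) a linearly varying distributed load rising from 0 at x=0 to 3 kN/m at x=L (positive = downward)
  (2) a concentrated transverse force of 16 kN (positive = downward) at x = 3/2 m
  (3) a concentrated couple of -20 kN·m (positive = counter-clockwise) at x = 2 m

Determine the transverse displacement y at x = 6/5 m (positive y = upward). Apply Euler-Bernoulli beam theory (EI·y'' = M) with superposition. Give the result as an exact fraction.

Load 1 — triangular load w₀=3 kN/m (0→w₀ over full span):
  y_1 = -w₀x(7L⁴-10L²x²+3x⁴)/(360LEI) = -3·(6/5)·(7·6⁴-10·6²·(6/5)²+3·(6/5)⁴)/(360·6·100000) = -6966/48828125 m
Load 2 — point force P=16 kN at a=3/2 m (b=L-a=9/2):
  y_2 = -Pbx(L²-b²-x²)/(6LEI)  [x≤a] = -16·(9/2)·(6/5)·(6²-(9/2)²-(6/5)²)/(6·6·100000) = -4293/12500000 m
Load 3 — applied couple M₀=-20 kN·m at a=2 m (b=L-a=4):
  y_3 = (M₀x³/(6L)+C₁x)/EI  [x≤a] with C₁=M₀(3b²-L²)/(6L)=-20/3 = ((-20)·(6/5)³/(6·6)+(-20/3)·(6/5))/100000 = -7/78125 m
Superposition: y = Σ y_i = -899537/1562500000 m ≈ -0.000576 m

y(6/5) = -899537/1562500000 m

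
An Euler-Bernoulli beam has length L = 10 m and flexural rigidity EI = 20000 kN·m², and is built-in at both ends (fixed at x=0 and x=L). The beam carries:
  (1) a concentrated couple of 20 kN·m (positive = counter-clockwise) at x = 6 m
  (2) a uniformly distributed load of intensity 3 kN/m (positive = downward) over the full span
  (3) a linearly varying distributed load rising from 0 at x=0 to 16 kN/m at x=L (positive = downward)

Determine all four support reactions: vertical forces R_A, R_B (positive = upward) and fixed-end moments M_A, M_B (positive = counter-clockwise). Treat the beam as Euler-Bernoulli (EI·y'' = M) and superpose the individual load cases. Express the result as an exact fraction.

R_A = 1047/25 kN, M_A = 1271/15 kN·m, R_B = 1703/25 kN, M_B = -513/5 kN·m

Load 1 — applied couple M₀=20 kN·m at a=6 m (b=L-a=4):
  R_A = 6M₀ab/L³ = 6·20·6·4/10³ = 72/25 kN
  M_A = M₀b(2a-b)/L² = 20·4·(2·6-4)/10² = 32/5 kN·m
  R_B = -6M₀ab/L³ = -6·20·6·4/10³ = -72/25 kN
  M_B = M₀a(2b-a)/L² = 20·6·(2·4-6)/10² = 12/5 kN·m
Load 2 — uniform load w=3 kN/m over full span:
  R_A = wL/2 = 3·10/2 = 15 kN
  M_A = wL²/12 = 3·10²/12 = 25 kN·m
  R_B = wL/2 = 3·10/2 = 15 kN
  M_B = -wL²/12 = -3·10²/12 = -25 kN·m
Load 3 — triangular load w₀=16 kN/m (0→w₀ over full span):
  R_A = 3w₀L/20 = 3·16·10/20 = 24 kN
  M_A = w₀L²/30 = 16·10²/30 = 160/3 kN·m
  R_B = 7w₀L/20 = 7·16·10/20 = 56 kN
  M_B = -w₀L²/20 = -16·10²/20 = -80 kN·m
Superposition: R_A = 1047/25 kN, M_A = 1271/15 kN·m, R_B = 1703/25 kN, M_B = -513/5 kN·m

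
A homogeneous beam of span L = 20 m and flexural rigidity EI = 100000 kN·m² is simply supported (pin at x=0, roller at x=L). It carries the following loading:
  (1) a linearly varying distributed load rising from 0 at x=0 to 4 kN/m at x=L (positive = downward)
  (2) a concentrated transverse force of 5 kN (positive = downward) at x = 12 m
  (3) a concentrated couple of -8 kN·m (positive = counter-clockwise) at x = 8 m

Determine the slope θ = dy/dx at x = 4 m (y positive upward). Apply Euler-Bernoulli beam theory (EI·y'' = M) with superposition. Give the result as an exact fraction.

θ(4) = -1741/281250 rad

Load 1 — triangular load w₀=4 kN/m (0→w₀ over full span):
  θ_1 = -w₀(7L⁴-30L²x²+15x⁴)/(360LEI) = -4·(7·20⁴-30·20²·4²+15·4⁴)/(360·20·100000) = -728/140625 rad
Load 2 — point force P=5 kN at a=12 m (b=L-a=8):
  θ_2 = -Pb(L²-b²-3x²)/(6LEI)  [x≤a] = -5·8·(20²-8²-3·4²)/(6·20·100000) = -3/3125 rad
Load 3 — applied couple M₀=-8 kN·m at a=8 m (b=L-a=12):
  θ_3 = (M₀x²/(2L)+C₁)/EI  [x≤a] with C₁=M₀(3b²-L²)/(6L)=-32/15 = ((-8)·4²/(2·20)+(-32/15))/100000 = -1/18750 rad
Superposition: θ = Σ θ_i = -1741/281250 rad ≈ -0.006190 rad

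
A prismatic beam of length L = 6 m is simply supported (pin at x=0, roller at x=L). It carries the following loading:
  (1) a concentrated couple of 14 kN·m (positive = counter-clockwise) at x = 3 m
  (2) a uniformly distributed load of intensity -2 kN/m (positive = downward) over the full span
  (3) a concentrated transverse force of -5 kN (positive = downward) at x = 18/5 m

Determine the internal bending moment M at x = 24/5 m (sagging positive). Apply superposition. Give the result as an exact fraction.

M(24/5) = -304/25 kN·m

Load 1 — applied couple M₀=14 kN·m at a=3 m (b=L-a=3):
  M_1 = M₀x/L - M₀  [x>a] = 14·(24/5)/6 - 14 = -14/5 kN·m
Load 2 — uniform load w=-2 kN/m over full span:
  M_2 = wx(L-x)/2 = (-2)·(24/5)·(6-(24/5))/2 = -144/25 kN·m
Load 3 — point force P=-5 kN at a=18/5 m (b=L-a=12/5):
  M_3 = Pa(L-x)/L  [x>a] = (-5)·(18/5)·(6-(24/5))/6 = -18/5 kN·m
Superposition: M = Σ M_i = -304/25 kN·m ≈ -12.160000 kN·m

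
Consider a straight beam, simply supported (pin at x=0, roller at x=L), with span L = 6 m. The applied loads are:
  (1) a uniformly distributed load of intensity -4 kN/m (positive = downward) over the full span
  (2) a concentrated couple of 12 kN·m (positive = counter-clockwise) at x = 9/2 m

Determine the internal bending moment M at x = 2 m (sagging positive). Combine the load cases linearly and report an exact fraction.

Load 1 — uniform load w=-4 kN/m over full span:
  M_1 = wx(L-x)/2 = (-4)·2·(6-2)/2 = -16 kN·m
Load 2 — applied couple M₀=12 kN·m at a=9/2 m (b=L-a=3/2):
  M_2 = M₀x/L  [x≤a] = 12·2/6 = 4 kN·m
Superposition: M = Σ M_i = -12 kN·m ≈ -12.000000 kN·m

M(2) = -12 kN·m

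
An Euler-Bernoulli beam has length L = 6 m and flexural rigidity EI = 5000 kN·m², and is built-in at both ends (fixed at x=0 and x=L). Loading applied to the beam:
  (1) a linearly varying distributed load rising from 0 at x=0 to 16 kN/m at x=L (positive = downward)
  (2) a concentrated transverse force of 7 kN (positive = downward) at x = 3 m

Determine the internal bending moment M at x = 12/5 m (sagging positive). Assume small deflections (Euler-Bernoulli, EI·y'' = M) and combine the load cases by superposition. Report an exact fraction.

M(12/5) = 6183/500 kN·m

Load 1 — triangular load w₀=16 kN/m (0→w₀ over full span):
  M_1 = 3w₀Lx/20 - w₀L²/30 - w₀x³/(6L) = 3·16·6·(12/5)/20 - 16·6²/30 - 16·(12/5)³/(6·6) = 1152/125 kN·m
Load 2 — point force P=7 kN at a=3 m (b=L-a=3):
  M_2 = Pb²(3a+b)x/L³ - Pab²/L²  [x≤a] = 7·3²·(3·3+3)·(12/5)/6³ - 7·3·3²/6² = 63/20 kN·m
Superposition: M = Σ M_i = 6183/500 kN·m ≈ 12.366000 kN·m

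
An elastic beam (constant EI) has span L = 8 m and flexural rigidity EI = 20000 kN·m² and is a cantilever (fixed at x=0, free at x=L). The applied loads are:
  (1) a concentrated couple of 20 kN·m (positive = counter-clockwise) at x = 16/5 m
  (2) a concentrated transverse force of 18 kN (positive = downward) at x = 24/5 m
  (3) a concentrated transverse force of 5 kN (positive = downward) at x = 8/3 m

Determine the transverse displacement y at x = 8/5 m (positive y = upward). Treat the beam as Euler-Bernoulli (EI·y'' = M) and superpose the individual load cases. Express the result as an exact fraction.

y(8/5) = -1012/234375 m

Load 1 — applied couple M₀=20 kN·m at a=16/5 m (b=L-a=24/5):
  y_1 = M₀x²/(2EI)  [x≤a] = 20·(8/5)²/(2·20000) = 4/3125 m
Load 2 — point force P=18 kN at a=24/5 m (b=L-a=16/5):
  y_2 = -Px²(3a-x)/(6EI)  [x≤a] = -18·(8/5)²·(3·(24/5)-(8/5))/(6·20000) = -384/78125 m
Load 3 — point force P=5 kN at a=8/3 m (b=L-a=16/3):
  y_3 = -Px²(3a-x)/(6EI)  [x≤a] = -5·(8/5)²·(3·(8/3)-(8/5))/(6·20000) = -32/46875 m
Superposition: y = Σ y_i = -1012/234375 m ≈ -0.004318 m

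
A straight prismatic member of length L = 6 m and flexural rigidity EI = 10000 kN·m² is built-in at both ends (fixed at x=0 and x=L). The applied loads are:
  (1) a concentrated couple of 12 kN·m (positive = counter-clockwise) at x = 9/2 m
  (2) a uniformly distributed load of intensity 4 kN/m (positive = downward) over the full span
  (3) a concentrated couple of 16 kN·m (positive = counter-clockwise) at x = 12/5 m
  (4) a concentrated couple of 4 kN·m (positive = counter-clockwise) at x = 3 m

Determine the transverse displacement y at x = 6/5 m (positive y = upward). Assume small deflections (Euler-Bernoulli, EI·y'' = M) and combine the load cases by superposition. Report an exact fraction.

Load 1 — applied couple M₀=12 kN·m at a=9/2 m (b=L-a=3/2):
  y_1 = (R_Ax³/6 - M_Ax²/2)/EI  [x≤a] with R_A=9/4, M_A=15/4 = ((9/4)·(6/5)³/6 - (15/4)·(6/5)²/2)/10000 = -513/2500000 m
Load 2 — uniform load w=4 kN/m over full span:
  y_2 = -wx²(L-x)²/(24EI) = -4·(6/5)²·(6-(6/5))²/(24·10000) = -216/390625 m
Load 3 — applied couple M₀=16 kN·m at a=12/5 m (b=L-a=18/5):
  y_3 = (R_Ax³/6 - M_Ax²/2)/EI  [x≤a] with R_A=96/25, M_A=48/25 = ((96/25)·(6/5)³/6 - (48/25)·(6/5)²/2)/10000 = -54/1953125 m
Load 4 — applied couple M₀=4 kN·m at a=3 m (b=L-a=3):
  y_4 = (R_Ax³/6 - M_Ax²/2)/EI  [x≤a] with R_A=1, M_A=1 = (1·(6/5)³/6 - 1·(6/5)²/2)/10000 = -27/625000 m
Superposition: y = Σ y_i = -51813/62500000 m ≈ -0.000829 m

y(6/5) = -51813/62500000 m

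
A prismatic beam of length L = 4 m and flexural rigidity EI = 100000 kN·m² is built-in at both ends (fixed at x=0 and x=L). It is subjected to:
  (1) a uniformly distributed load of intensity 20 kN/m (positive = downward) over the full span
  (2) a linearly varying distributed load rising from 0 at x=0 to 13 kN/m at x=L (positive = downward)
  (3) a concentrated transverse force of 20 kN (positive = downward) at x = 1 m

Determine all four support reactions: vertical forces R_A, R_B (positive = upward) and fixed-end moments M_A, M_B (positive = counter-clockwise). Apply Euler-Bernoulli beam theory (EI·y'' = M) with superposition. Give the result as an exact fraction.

R_A = 2587/40 kN, M_A = 897/20 kN·m, R_B = 2453/40 kN, M_B = -2449/60 kN·m

Load 1 — uniform load w=20 kN/m over full span:
  R_A = wL/2 = 20·4/2 = 40 kN
  M_A = wL²/12 = 20·4²/12 = 80/3 kN·m
  R_B = wL/2 = 20·4/2 = 40 kN
  M_B = -wL²/12 = -20·4²/12 = -80/3 kN·m
Load 2 — triangular load w₀=13 kN/m (0→w₀ over full span):
  R_A = 3w₀L/20 = 3·13·4/20 = 39/5 kN
  M_A = w₀L²/30 = 13·4²/30 = 104/15 kN·m
  R_B = 7w₀L/20 = 7·13·4/20 = 91/5 kN
  M_B = -w₀L²/20 = -13·4²/20 = -52/5 kN·m
Load 3 — point force P=20 kN at a=1 m (b=L-a=3):
  R_A = Pb²(3a+b)/L³ = 20·3²·(3·1+3)/4³ = 135/8 kN
  M_A = Pab²/L² = 20·1·3²/4² = 45/4 kN·m
  R_B = Pa²(a+3b)/L³ = 20·1²·(1+3·3)/4³ = 25/8 kN
  M_B = -Pa²b/L² = -20·1²·3/4² = -15/4 kN·m
Superposition: R_A = 2587/40 kN, M_A = 897/20 kN·m, R_B = 2453/40 kN, M_B = -2449/60 kN·m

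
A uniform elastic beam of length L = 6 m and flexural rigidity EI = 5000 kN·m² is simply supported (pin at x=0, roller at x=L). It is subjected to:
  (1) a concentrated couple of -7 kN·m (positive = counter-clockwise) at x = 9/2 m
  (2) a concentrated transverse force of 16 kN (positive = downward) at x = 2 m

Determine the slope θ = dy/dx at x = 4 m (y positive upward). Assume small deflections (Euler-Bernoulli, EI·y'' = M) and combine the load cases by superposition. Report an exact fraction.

Load 1 — applied couple M₀=-7 kN·m at a=9/2 m (b=L-a=3/2):
  θ_1 = (M₀x²/(2L)+C₁)/EI  [x≤a] with C₁=M₀(3b²-L²)/(6L)=91/16 = ((-7)·4²/(2·6)+(91/16))/5000 = -7/9600 rad
Load 2 — point force P=16 kN at a=2 m (b=L-a=4):
  θ_2 = -Pa(2L²-6Lx+3x²+a²)/(6LEI)  [x>a] = -16·2·(2·6²-6·6·4+3·4²+2²)/(6·6·5000) = 4/1125 rad
Superposition: θ = Σ θ_i = 407/144000 rad ≈ 0.002826 rad

θ(4) = 407/144000 rad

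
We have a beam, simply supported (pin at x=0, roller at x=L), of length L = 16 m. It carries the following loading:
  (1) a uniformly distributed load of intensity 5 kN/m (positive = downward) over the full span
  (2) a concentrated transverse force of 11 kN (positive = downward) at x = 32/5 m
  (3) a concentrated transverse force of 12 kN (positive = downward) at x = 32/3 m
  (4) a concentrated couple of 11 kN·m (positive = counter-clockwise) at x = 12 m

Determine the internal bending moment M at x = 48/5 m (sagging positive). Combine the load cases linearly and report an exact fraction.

Load 1 — uniform load w=5 kN/m over full span:
  M_1 = wx(L-x)/2 = 5·(48/5)·(16-(48/5))/2 = 768/5 kN·m
Load 2 — point force P=11 kN at a=32/5 m (b=L-a=48/5):
  M_2 = Pa(L-x)/L  [x>a] = 11·(32/5)·(16-(48/5))/16 = 704/25 kN·m
Load 3 — point force P=12 kN at a=32/3 m (b=L-a=16/3):
  M_3 = Pbx/L  [x≤a] = 12·(16/3)·(48/5)/16 = 192/5 kN·m
Load 4 — applied couple M₀=11 kN·m at a=12 m (b=L-a=4):
  M_4 = M₀x/L  [x≤a] = 11·(48/5)/16 = 33/5 kN·m
Superposition: M = Σ M_i = 5669/25 kN·m ≈ 226.760000 kN·m

M(48/5) = 5669/25 kN·m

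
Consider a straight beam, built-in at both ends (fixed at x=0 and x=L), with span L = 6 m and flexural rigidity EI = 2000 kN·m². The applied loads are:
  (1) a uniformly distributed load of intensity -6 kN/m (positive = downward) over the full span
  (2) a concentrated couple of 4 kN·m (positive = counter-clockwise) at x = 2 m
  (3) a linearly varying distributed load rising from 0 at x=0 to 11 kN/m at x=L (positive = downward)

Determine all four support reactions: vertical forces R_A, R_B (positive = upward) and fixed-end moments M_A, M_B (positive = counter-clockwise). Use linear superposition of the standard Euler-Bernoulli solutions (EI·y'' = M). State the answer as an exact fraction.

R_A = -649/90 kN, M_A = -24/5 kN·m, R_B = 379/90 kN, M_B = -7/15 kN·m

Load 1 — uniform load w=-6 kN/m over full span:
  R_A = wL/2 = (-6)·6/2 = -18 kN
  M_A = wL²/12 = (-6)·6²/12 = -18 kN·m
  R_B = wL/2 = (-6)·6/2 = -18 kN
  M_B = -wL²/12 = -(-6)·6²/12 = 18 kN·m
Load 2 — applied couple M₀=4 kN·m at a=2 m (b=L-a=4):
  R_A = 6M₀ab/L³ = 6·4·2·4/6³ = 8/9 kN
  M_A = M₀b(2a-b)/L² = 4·4·(2·2-4)/6² = 0 kN·m
  R_B = -6M₀ab/L³ = -6·4·2·4/6³ = -8/9 kN
  M_B = M₀a(2b-a)/L² = 4·2·(2·4-2)/6² = 4/3 kN·m
Load 3 — triangular load w₀=11 kN/m (0→w₀ over full span):
  R_A = 3w₀L/20 = 3·11·6/20 = 99/10 kN
  M_A = w₀L²/30 = 11·6²/30 = 66/5 kN·m
  R_B = 7w₀L/20 = 7·11·6/20 = 231/10 kN
  M_B = -w₀L²/20 = -11·6²/20 = -99/5 kN·m
Superposition: R_A = -649/90 kN, M_A = -24/5 kN·m, R_B = 379/90 kN, M_B = -7/15 kN·m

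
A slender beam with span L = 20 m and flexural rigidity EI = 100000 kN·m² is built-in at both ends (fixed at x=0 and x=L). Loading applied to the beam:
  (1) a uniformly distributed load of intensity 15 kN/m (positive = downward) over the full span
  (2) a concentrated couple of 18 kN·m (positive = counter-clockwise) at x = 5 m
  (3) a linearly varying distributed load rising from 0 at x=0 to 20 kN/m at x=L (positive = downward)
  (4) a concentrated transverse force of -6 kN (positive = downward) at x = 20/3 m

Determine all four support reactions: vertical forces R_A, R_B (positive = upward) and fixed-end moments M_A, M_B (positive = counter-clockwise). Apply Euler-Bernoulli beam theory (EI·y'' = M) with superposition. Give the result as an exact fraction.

Load 1 — uniform load w=15 kN/m over full span:
  R_A = wL/2 = 15·20/2 = 150 kN
  M_A = wL²/12 = 15·20²/12 = 500 kN·m
  R_B = wL/2 = 15·20/2 = 150 kN
  M_B = -wL²/12 = -15·20²/12 = -500 kN·m
Load 2 — applied couple M₀=18 kN·m at a=5 m (b=L-a=15):
  R_A = 6M₀ab/L³ = 6·18·5·15/20³ = 81/80 kN
  M_A = M₀b(2a-b)/L² = 18·15·(2·5-15)/20² = -27/8 kN·m
  R_B = -6M₀ab/L³ = -6·18·5·15/20³ = -81/80 kN
  M_B = M₀a(2b-a)/L² = 18·5·(2·15-5)/20² = 45/8 kN·m
Load 3 — triangular load w₀=20 kN/m (0→w₀ over full span):
  R_A = 3w₀L/20 = 3·20·20/20 = 60 kN
  M_A = w₀L²/30 = 20·20²/30 = 800/3 kN·m
  R_B = 7w₀L/20 = 7·20·20/20 = 140 kN
  M_B = -w₀L²/20 = -20·20²/20 = -400 kN·m
Load 4 — point force P=-6 kN at a=20/3 m (b=L-a=40/3):
  R_A = Pb²(3a+b)/L³ = (-6)·(40/3)²·(3·(20/3)+(40/3))/20³ = -40/9 kN
  M_A = Pab²/L² = (-6)·(20/3)·(40/3)²/20² = -160/9 kN·m
  R_B = Pa²(a+3b)/L³ = (-6)·(20/3)²·((20/3)+3·(40/3))/20³ = -14/9 kN
  M_B = -Pa²b/L² = -(-6)·(20/3)²·(40/3)/20² = 80/9 kN·m
Superposition: R_A = 148729/720 kN, M_A = 53677/72 kN·m, R_B = 206951/720 kN, M_B = -63755/72 kN·m

R_A = 148729/720 kN, M_A = 53677/72 kN·m, R_B = 206951/720 kN, M_B = -63755/72 kN·m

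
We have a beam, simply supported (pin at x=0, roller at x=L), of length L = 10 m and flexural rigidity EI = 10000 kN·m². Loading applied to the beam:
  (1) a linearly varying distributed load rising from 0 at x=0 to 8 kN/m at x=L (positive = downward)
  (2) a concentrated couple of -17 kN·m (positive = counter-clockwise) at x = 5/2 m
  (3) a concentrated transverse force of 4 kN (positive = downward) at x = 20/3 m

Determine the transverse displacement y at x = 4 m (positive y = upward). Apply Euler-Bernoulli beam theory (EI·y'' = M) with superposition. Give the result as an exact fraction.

Load 1 — triangular load w₀=8 kN/m (0→w₀ over full span):
  y_1 = -w₀x(7L⁴-10L²x²+3x⁴)/(360LEI) = -8·4·(7·10⁴-10·10²·4²+3·4⁴)/(360·10·10000) = -2282/46875 m
Load 2 — applied couple M₀=-17 kN·m at a=5/2 m (b=L-a=15/2):
  y_2 = (M₀x³/(6L)-M₀(x-a)²/2+C₁x)/EI  [x>a] with C₁=M₀(3b²-L²)/(6L)=-935/48 = ((-17)·4³/(6·10)-(-17)·(4-(5/2))²/2+(-935/48)·4)/10000 = -3077/400000 m
Load 3 — point force P=4 kN at a=20/3 m (b=L-a=10/3):
  y_3 = -Pbx(L²-b²-x²)/(6LEI)  [x≤a] = -4·(10/3)·4·(10²-(10/3)²-4²)/(6·10·10000) = -328/50625 m
Superposition: y = Σ y_i = -10182377/162000000 m ≈ -0.062854 m

y(4) = -10182377/162000000 m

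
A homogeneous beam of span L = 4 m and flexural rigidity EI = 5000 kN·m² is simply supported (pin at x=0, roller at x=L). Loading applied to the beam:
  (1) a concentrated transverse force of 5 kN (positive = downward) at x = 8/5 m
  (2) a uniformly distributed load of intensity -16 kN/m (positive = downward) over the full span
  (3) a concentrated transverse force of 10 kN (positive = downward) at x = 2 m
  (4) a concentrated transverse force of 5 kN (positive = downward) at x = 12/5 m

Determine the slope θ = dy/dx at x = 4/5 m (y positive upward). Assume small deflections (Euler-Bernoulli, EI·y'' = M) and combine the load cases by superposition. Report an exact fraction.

Load 1 — point force P=5 kN at a=8/5 m (b=L-a=12/5):
  θ_1 = -Pb(L²-b²-3x²)/(6LEI)  [x≤a] = -5·(12/5)·(4²-(12/5)²-3·(4/5)²)/(6·4·5000) = -13/15625 rad
Load 2 — uniform load w=-16 kN/m over full span:
  θ_2 = -w(L³-6Lx²+4x³)/(24EI) = -(-16)·(4³-6·4·(4/5)²+4·(4/5)³)/(24·5000) = 528/78125 rad
Load 3 — point force P=10 kN at a=2 m (b=L-a=2):
  θ_3 = -Pb(L²-b²-3x²)/(6LEI)  [x≤a] = -10·2·(4²-2²-3·(4/5)²)/(6·4·5000) = -21/12500 rad
Load 4 — point force P=5 kN at a=12/5 m (b=L-a=8/5):
  θ_4 = -Pb(L²-b²-3x²)/(6LEI)  [x≤a] = -5·(8/5)·(4²-(8/5)²-3·(4/5)²)/(6·4·5000) = -12/15625 rad
Superposition: θ = Σ θ_i = 1087/312500 rad ≈ 0.003478 rad

θ(4/5) = 1087/312500 rad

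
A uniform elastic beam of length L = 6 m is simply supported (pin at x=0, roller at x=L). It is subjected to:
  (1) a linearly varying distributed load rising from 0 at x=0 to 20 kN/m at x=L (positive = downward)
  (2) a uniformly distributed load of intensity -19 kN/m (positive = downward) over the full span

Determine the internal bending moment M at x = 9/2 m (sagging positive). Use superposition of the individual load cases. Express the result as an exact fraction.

M(9/2) = -99/4 kN·m

Load 1 — triangular load w₀=20 kN/m (0→w₀ over full span):
  M_1 = w₀Lx/6 - w₀x³/(6L) = 20·6·(9/2)/6 - 20·(9/2)³/(6·6) = 315/8 kN·m
Load 2 — uniform load w=-19 kN/m over full span:
  M_2 = wx(L-x)/2 = (-19)·(9/2)·(6-(9/2))/2 = -513/8 kN·m
Superposition: M = Σ M_i = -99/4 kN·m ≈ -24.750000 kN·m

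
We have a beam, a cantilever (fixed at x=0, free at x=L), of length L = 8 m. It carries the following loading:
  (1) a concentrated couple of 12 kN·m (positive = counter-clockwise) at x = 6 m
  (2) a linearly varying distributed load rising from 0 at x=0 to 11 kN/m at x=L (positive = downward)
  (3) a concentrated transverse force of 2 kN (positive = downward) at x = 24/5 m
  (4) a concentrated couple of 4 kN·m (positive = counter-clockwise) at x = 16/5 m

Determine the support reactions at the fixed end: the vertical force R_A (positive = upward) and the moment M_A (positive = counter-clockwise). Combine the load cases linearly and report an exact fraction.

R_A = 46 kN, M_A = 3424/15 kN·m

Load 1 — applied couple M₀=12 kN·m at a=6 m (b=L-a=2):
  R_A = 0 kN
  M_A = -M₀ = -12 kN·m
Load 2 — triangular load w₀=11 kN/m (0→w₀ over full span):
  R_A = w₀L/2 = 11·8/2 = 44 kN
  M_A = w₀L²/3 = 11·8²/3 = 704/3 kN·m
Load 3 — point force P=2 kN at a=24/5 m (b=L-a=16/5):
  R_A = P = 2 kN
  M_A = Pa = 2·(24/5) = 48/5 kN·m
Load 4 — applied couple M₀=4 kN·m at a=16/5 m (b=L-a=24/5):
  R_A = 0 kN
  M_A = -M₀ = -4 kN·m
Superposition: R_A = 46 kN, M_A = 3424/15 kN·m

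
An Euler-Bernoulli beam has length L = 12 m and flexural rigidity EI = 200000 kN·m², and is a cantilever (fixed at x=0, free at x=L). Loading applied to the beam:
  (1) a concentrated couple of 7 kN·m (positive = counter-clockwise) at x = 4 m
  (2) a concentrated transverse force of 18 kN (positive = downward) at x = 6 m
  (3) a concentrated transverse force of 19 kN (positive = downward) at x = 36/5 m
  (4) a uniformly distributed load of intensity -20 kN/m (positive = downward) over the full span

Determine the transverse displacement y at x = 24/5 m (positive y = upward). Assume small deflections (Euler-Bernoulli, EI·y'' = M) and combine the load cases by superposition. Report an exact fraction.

y(24/5) = 164809/3125000 m

Load 1 — applied couple M₀=7 kN·m at a=4 m (b=L-a=8):
  y_1 = M₀a(2x-a)/(2EI)  [x>a] = 7·4·(2·(24/5)-4)/(2·200000) = 49/125000 m
Load 2 — point force P=18 kN at a=6 m (b=L-a=6):
  y_2 = -Px²(3a-x)/(6EI)  [x≤a] = -18·(24/5)²·(3·6-(24/5))/(6·200000) = -1782/390625 m
Load 3 — point force P=19 kN at a=36/5 m (b=L-a=24/5):
  y_3 = -Px²(3a-x)/(6EI)  [x≤a] = -19·(24/5)²·(3·(36/5)-(24/5))/(6·200000) = -2394/390625 m
Load 4 — uniform load w=-20 kN/m over full span:
  y_4 = -wx²(x²-4Lx+6L²)/(24EI) = -(-20)·(24/5)²·((24/5)²-4·12·(24/5)+6·12²)/(24·200000) = 24624/390625 m
Superposition: y = Σ y_i = 164809/3125000 m ≈ 0.052739 m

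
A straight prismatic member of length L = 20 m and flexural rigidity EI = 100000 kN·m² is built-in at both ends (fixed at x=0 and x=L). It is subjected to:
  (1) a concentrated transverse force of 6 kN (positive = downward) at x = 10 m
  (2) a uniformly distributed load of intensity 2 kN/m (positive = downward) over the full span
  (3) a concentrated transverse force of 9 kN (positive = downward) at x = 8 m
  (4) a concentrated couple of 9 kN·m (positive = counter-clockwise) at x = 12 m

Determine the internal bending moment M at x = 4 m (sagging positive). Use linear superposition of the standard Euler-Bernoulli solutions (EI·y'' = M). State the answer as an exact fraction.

M(4) = -641/75 kN·m

Load 1 — point force P=6 kN at a=10 m (b=L-a=10):
  M_1 = Pb²(3a+b)x/L³ - Pab²/L²  [x≤a] = 6·10²·(3·10+10)·4/20³ - 6·10·10²/20² = -3 kN·m
Load 2 — uniform load w=2 kN/m over full span:
  M_2 = wLx/2 - wL²/12 - wx²/2 = 2·20·4/2 - 2·20²/12 - 2·4²/2 = -8/3 kN·m
Load 3 — point force P=9 kN at a=8 m (b=L-a=12):
  M_3 = Pb²(3a+b)x/L³ - Pab²/L²  [x≤a] = 9·12²·(3·8+12)·4/20³ - 9·8·12²/20² = -324/125 kN·m
Load 4 — applied couple M₀=9 kN·m at a=12 m (b=L-a=8):
  M_4 = R_Ax - M_A  [x≤a] with R_A=81/125, M_A=72/25 = (81/125)·4 - (72/25) = -36/125 kN·m
Superposition: M = Σ M_i = -641/75 kN·m ≈ -8.546667 kN·m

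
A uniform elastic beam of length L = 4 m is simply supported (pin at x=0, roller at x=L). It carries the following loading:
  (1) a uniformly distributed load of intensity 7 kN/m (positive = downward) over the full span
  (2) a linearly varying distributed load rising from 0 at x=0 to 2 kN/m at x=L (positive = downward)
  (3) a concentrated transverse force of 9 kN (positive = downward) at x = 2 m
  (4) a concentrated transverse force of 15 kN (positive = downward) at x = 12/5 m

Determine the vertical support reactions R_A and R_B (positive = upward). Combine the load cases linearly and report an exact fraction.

R_A = 155/6 kN, R_B = 181/6 kN

Load 1 — uniform load w=7 kN/m over full span:
  R_A = wL/2 = 7·4/2 = 14 kN
  R_B = wL/2 = 7·4/2 = 14 kN
Load 2 — triangular load w₀=2 kN/m (0→w₀ over full span):
  R_A = w₀L/6 = 2·4/6 = 4/3 kN
  R_B = w₀L/3 = 2·4/3 = 8/3 kN
Load 3 — point force P=9 kN at a=2 m (b=L-a=2):
  R_A = Pb/L = 9·2/4 = 9/2 kN
  R_B = Pa/L = 9·2/4 = 9/2 kN
Load 4 — point force P=15 kN at a=12/5 m (b=L-a=8/5):
  R_A = Pb/L = 15·(8/5)/4 = 6 kN
  R_B = Pa/L = 15·(12/5)/4 = 9 kN
Superposition: R_A = 155/6 kN, R_B = 181/6 kN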